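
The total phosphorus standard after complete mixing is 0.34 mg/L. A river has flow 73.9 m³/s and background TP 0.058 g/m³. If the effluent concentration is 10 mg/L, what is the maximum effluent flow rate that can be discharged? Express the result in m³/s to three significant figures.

2.16 m³/s

Mass balance at complete mixing: C_std·(Q_w + Q_r) = Q_w·C_e + Q_r·C_b.
Rearranging, Q_w = Q_r·(C_std − C_b)/(C_e − C_std) = 73.9·(0.34 − 0.058) / (10 − 0.34) = 2.157 m³/s.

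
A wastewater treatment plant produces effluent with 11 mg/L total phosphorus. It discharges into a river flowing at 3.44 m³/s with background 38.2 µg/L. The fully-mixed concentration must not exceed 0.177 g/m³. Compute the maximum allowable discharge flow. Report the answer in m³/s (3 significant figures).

38.2 µg/L = 0.0382 mg/L.
Mass balance at complete mixing: C_std·(Q_w + Q_r) = Q_w·C_e + Q_r·C_b.
Rearranging, Q_w = Q_r·(C_std − C_b)/(C_e − C_std) = 3.44·(0.177 − 0.0382) / (11 − 0.177) = 0.04412 m³/s.

0.0441 m³/s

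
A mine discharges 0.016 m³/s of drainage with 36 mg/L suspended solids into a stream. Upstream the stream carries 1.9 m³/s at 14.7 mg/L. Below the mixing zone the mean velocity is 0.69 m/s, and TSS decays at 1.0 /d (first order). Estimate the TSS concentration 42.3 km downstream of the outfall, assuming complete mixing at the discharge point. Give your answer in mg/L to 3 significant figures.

7.32 mg/L

After complete mixing, C₀ = (0.016·36 + 1.9·14.7) / 1.916 = 14.88 mg/L.
Travel time t = 4.23e+04 m / 0.69 m/s = 6.13e+04 s = 0.7095 d.
C = 14.88·exp(−1.0·0.7095) = 14.88·0.4919 = 7.318 mg/L.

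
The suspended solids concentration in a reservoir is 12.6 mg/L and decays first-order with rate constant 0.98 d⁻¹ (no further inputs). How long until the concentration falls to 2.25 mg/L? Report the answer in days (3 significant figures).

1.76 d

t = ln(C₀/C)/k = ln(12.6/2.25)/0.98 = 1.723/0.98 = 1.758 d.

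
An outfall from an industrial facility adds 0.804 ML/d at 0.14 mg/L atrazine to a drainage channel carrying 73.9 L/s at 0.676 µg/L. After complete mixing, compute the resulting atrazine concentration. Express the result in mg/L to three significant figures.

0.0163 mg/L

0.804 ML/d = 0.009306 m³/s.
73.9 L/s = 0.0739 m³/s.
0.676 µg/L = 0.000676 mg/L.
Conservation of mass across the mixing zone: C = (0.009306·0.14 + 0.0739·0.000676) / (0.009306 + 0.0739) = 0.001353/0.08321 = 0.01626 mg/L.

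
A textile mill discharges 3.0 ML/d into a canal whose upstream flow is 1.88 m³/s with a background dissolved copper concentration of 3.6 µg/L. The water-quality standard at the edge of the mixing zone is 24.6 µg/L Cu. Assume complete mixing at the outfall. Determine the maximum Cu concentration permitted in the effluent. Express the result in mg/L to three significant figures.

3.0 ML/d = 0.03472 m³/s.
3.6 µg/L = 0.0036 mg/L.
24.6 µg/L = 0.0246 mg/L.
Mass balance: 0.0246·1.915 = 0.03472·Cₑ + 1.88·0.0036.
Cₑ = (0.0471 − 0.006768) / 0.03472 = 1.162 mg/L.

1.16 mg/L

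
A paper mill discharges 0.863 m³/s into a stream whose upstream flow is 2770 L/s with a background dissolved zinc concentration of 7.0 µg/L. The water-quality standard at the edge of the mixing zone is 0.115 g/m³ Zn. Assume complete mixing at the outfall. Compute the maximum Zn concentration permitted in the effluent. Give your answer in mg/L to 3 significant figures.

0.462 mg/L

2770 L/s = 2.77 m³/s.
7.0 µg/L = 0.007 mg/L.
Mass balance: 0.115·3.633 = 0.863·Cₑ + 2.77·0.007.
Cₑ = (0.4178 − 0.01939) / 0.863 = 0.4617 mg/L.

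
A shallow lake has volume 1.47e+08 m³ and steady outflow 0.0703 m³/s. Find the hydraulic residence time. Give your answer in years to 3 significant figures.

66.3 yr

Q = 0.0703 m³/s × 3.156e+07 s/yr = 2.218e+06 m³/yr.
Hydraulic residence time τ = V/Q = 1.47e+08/2.218e+06 = 66.26 yr.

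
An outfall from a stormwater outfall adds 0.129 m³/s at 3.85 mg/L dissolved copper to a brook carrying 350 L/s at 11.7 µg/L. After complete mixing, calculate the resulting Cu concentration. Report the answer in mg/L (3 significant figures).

1.05 mg/L

350 L/s = 0.35 m³/s.
11.7 µg/L = 0.0117 mg/L.
Conservation of mass across the mixing zone: C = (0.129·3.85 + 0.35·0.0117) / (0.129 + 0.35) = 0.5007/0.479 = 1.045 mg/L.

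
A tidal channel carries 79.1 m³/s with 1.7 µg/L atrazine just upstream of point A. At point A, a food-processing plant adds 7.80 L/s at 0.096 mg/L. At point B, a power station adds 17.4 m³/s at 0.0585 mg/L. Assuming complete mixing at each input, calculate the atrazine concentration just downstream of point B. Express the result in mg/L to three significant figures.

0.0119 mg/L

1.7 µg/L = 0.0017 mg/L.
7.80 L/s = 0.0078 m³/s.
After input A: C = (79.1·0.0017 + 0.0078·0.096) / 79.11 = 0.001709 mg/L.
After input B: C = (79.11·0.001709 + 17.4·0.0585) / 96.51 = 0.01195 mg/L.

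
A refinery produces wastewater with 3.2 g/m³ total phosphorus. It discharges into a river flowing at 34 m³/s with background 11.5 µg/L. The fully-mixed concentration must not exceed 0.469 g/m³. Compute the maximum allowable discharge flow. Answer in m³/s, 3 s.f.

11.5 µg/L = 0.0115 mg/L.
Mass balance at complete mixing: C_std·(Q_w + Q_r) = Q_w·C_e + Q_r·C_b.
Rearranging, Q_w = Q_r·(C_std − C_b)/(C_e − C_std) = 34·(0.469 − 0.0115) / (3.2 − 0.469) = 5.696 m³/s.

5.70 m³/s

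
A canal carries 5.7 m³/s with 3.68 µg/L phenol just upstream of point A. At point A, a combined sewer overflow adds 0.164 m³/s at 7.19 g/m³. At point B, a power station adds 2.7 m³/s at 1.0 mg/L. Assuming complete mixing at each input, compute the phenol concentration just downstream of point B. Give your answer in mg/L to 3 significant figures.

3.68 µg/L = 0.00368 mg/L.
After input A: C = (5.7·0.00368 + 0.164·7.19) / 5.864 = 0.2047 mg/L.
After input B: C = (5.864·0.2047 + 2.7·1) / 8.564 = 0.4554 mg/L.

0.455 mg/L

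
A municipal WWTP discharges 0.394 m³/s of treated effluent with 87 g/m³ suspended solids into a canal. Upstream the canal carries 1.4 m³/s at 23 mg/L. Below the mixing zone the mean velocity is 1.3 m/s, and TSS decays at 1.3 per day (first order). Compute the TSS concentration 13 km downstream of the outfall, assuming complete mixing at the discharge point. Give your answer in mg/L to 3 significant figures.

31.9 mg/L

After complete mixing, C₀ = (0.394·87 + 1.4·23) / 1.794 = 37.06 mg/L.
Travel time t = 1.3e+04 m / 1.3 m/s = 1e+04 s = 0.1157 d.
C = 37.06·exp(−1.3·0.1157) = 37.06·0.8603 = 31.88 mg/L.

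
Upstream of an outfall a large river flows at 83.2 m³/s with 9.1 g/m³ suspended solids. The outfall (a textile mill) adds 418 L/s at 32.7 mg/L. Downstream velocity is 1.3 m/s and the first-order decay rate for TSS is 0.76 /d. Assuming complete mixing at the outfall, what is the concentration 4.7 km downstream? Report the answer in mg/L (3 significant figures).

8.93 mg/L

418 L/s = 0.418 m³/s.
After complete mixing, C₀ = (0.418·32.7 + 83.2·9.1) / 83.62 = 9.218 mg/L.
Travel time t = 4700 m / 1.3 m/s = 3615 s = 0.04184 d.
C = 9.218·exp(−0.76·0.04184) = 9.218·0.9687 = 8.929 mg/L.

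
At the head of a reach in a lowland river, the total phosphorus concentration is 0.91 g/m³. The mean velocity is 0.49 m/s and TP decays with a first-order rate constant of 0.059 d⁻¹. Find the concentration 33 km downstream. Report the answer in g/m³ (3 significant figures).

Travel time t = 33 km / 0.49 m/s = 3.3e+04/0.49 = 6.735e+04 s = 0.7795 d.
First-order decay: C = 0.91·exp(−0.059·0.7795) = 0.91·0.9551 = 0.8691 g/m³.

0.869 g/m³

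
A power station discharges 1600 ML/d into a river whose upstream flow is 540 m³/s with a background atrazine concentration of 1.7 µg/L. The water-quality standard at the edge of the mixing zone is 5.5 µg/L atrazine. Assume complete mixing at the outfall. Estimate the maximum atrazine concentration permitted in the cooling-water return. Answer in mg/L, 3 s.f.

0.116 mg/L

1600 ML/d = 18.52 m³/s.
1.7 µg/L = 0.0017 mg/L.
5.5 µg/L = 0.0055 mg/L.
Mass balance: 0.0055·558.5 = 18.52·Cₑ + 540·0.0017.
Cₑ = (3.072 − 0.918) / 18.52 = 0.1163 mg/L.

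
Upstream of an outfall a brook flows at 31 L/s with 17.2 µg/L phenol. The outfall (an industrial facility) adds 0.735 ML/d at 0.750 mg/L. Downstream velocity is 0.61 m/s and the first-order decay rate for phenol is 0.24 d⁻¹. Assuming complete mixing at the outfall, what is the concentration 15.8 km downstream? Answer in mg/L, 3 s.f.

0.735 ML/d = 0.008507 m³/s.
31 L/s = 0.031 m³/s.
17.2 µg/L = 0.0172 mg/L.
After complete mixing, C₀ = (0.008507·0.75 + 0.031·0.0172) / 0.03951 = 0.175 mg/L.
Travel time t = 1.58e+04 m / 0.61 m/s = 2.59e+04 s = 0.2998 d.
C = 0.175·exp(−0.24·0.2998) = 0.175·0.9306 = 0.1628 mg/L.

0.163 mg/L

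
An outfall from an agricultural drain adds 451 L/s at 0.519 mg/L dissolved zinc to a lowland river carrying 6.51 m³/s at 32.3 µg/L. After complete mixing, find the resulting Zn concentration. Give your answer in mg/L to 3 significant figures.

0.0638 mg/L

451 L/s = 0.451 m³/s.
32.3 µg/L = 0.0323 mg/L.
Flow-weighted mixing gives C = (0.451·0.519 + 6.51·0.0323) / (0.451 + 6.51) = 0.4443/6.961 = 0.06383 mg/L.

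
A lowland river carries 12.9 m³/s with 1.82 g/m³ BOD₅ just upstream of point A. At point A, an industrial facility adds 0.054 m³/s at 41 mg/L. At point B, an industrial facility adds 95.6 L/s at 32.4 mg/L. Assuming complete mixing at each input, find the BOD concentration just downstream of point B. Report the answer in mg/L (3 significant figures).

2.21 mg/L

After input A: C = (12.9·1.82 + 0.054·41) / 12.95 = 1.983 mg/L.
95.6 L/s = 0.0956 m³/s.
After input B: C = (12.95·1.983 + 0.0956·32.4) / 13.05 = 2.206 mg/L.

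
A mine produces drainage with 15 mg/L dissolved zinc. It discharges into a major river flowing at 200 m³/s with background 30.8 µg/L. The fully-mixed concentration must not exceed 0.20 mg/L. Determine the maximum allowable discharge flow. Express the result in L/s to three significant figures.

2290 L/s

30.8 µg/L = 0.0308 mg/L.
Mass balance at complete mixing: C_std·(Q_w + Q_r) = Q_w·C_e + Q_r·C_b.
Rearranging, Q_w = Q_r·(C_std − C_b)/(C_e − C_std) = 200·(0.2 − 0.0308) / (15 − 0.2) = 2.286 m³/s.
= 2286 L/s.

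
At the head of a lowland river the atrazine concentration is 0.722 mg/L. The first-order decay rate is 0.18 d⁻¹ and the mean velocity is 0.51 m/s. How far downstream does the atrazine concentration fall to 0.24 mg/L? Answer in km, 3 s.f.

270 km

From C = C₀·e^(−kt), t = ln(C₀/C)/k = ln(0.722/0.24)/0.18 = 1.101/0.18 = 6.119 d.
Distance = v·t = 0.51 m/s × 5.287e+05 s = 2.696e+05 m = 269.6 km.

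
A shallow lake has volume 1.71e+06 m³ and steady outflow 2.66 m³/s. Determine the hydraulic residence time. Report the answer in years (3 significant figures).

Q = 2.66 m³/s × 3.156e+07 s/yr = 8.394e+07 m³/yr.
Hydraulic residence time τ = V/Q = 1.71e+06/8.394e+07 = 0.02037 yr.

0.0204 yr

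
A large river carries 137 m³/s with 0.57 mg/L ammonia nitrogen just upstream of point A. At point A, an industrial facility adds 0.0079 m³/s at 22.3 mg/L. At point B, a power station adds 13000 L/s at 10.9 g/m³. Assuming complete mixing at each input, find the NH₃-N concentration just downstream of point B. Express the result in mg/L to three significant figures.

1.47 mg/L

After input A: C = (137·0.57 + 0.0079·22.3) / 137 = 0.5713 mg/L.
13000 L/s = 13 m³/s.
After input B: C = (137·0.5713 + 13·10.9) / 150 = 1.466 mg/L.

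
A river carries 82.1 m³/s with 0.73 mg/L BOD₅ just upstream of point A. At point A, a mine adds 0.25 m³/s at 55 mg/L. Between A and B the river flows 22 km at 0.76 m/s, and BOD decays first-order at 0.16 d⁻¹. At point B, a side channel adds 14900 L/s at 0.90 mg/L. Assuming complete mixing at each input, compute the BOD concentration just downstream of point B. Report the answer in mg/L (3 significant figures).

After input A: C = (82.1·0.73 + 0.25·55) / 82.35 = 0.8948 mg/L.
Over the 22 km reach to input B (t = 2.895e+04 s = 0.335 d), decay gives C = 0.8948·exp(−0.16·0.335) = 0.8481 mg/L.
14900 L/s = 14.9 m³/s.
After input B: C = (82.35·0.8481 + 14.9·0.9) / 97.25 = 0.856 mg/L.

0.856 mg/L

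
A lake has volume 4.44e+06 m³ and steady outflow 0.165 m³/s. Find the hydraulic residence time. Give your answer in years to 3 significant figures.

Q = 0.165 m³/s × 3.156e+07 s/yr = 5.207e+06 m³/yr.
Hydraulic residence time τ = V/Q = 4.44e+06/5.207e+06 = 0.8527 yr.

0.853 yr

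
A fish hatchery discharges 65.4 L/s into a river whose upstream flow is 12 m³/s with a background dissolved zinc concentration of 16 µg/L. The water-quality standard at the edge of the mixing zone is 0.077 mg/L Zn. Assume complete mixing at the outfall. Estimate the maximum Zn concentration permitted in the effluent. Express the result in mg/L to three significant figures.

11.3 mg/L

65.4 L/s = 0.0654 m³/s.
16 µg/L = 0.016 mg/L.
Mass balance: 0.077·12.07 = 0.0654·Cₑ + 12·0.016.
Cₑ = (0.929 − 0.192) / 0.0654 = 11.27 mg/L.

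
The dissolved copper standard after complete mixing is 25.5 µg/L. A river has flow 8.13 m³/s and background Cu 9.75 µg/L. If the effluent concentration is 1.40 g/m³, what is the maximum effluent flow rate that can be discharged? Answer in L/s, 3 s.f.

9.75 µg/L = 0.00975 mg/L.
25.5 µg/L = 0.0255 mg/L.
Mass balance at complete mixing: C_std·(Q_w + Q_r) = Q_w·C_e + Q_r·C_b.
Rearranging, Q_w = Q_r·(C_std − C_b)/(C_e − C_std) = 8.13·(0.0255 − 0.00975) / (1.4 − 0.0255) = 0.09316 m³/s.
= 93.16 L/s.

93.2 L/s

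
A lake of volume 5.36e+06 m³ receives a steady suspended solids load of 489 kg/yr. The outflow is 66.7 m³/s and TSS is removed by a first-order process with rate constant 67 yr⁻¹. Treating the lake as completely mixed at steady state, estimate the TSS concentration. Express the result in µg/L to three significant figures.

Outflow Q = 66.7 m³/s × 3.156e+07 s/yr = 2.105e+09 m³/yr.
Steady-state CSTR mass balance: W = Q·C + k·V·C, so C = W/(Q + kV).
Q + kV = 2.105e+09 + 67·5.36e+06 = 2.464e+09 m³/yr.
C = 489/2.464e+09 = 1.985e-07 kg/m³ = 0.0001985 mg/L = 0.1985 µg/L.

0.198 µg/L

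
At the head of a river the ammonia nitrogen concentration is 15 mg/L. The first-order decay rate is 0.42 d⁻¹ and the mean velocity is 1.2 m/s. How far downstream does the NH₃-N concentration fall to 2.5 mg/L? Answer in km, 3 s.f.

From C = C₀·e^(−kt), t = ln(C₀/C)/k = ln(15/2.5)/0.42 = 1.792/0.42 = 4.266 d.
Distance = v·t = 1.2 m/s × 3.686e+05 s = 4.423e+05 m = 442.3 km.

442 km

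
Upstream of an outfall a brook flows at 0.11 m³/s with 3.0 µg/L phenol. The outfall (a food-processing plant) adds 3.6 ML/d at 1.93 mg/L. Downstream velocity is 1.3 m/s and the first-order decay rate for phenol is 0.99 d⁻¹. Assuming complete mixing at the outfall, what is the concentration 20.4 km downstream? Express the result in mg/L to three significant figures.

3.6 ML/d = 0.04167 m³/s.
3.0 µg/L = 0.003 mg/L.
After complete mixing, C₀ = (0.04167·1.93 + 0.11·0.003) / 0.1517 = 0.5324 mg/L.
Travel time t = 2.04e+04 m / 1.3 m/s = 1.569e+04 s = 0.1816 d.
C = 0.5324·exp(−0.99·0.1816) = 0.5324·0.8354 = 0.4448 mg/L.

0.445 mg/L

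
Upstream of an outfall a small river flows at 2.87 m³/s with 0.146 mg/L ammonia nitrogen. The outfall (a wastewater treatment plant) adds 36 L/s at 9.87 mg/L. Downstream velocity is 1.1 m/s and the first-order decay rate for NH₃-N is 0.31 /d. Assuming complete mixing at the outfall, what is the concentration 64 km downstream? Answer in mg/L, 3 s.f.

36 L/s = 0.036 m³/s.
After complete mixing, C₀ = (0.036·9.87 + 2.87·0.146) / 2.906 = 0.2665 mg/L.
Travel time t = 6.4e+04 m / 1.1 m/s = 5.818e+04 s = 0.6734 d.
C = 0.2665·exp(−0.31·0.6734) = 0.2665·0.8116 = 0.2163 mg/L.

0.216 mg/L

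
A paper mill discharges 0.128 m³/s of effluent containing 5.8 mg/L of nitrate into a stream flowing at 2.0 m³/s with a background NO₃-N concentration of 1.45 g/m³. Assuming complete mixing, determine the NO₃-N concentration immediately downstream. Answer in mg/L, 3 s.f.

1.71 mg/L

By mass balance at complete mixing, C = (0.128·5.8 + 2·1.45) / (0.128 + 2) = 3.642/2.128 = 1.712 mg/L.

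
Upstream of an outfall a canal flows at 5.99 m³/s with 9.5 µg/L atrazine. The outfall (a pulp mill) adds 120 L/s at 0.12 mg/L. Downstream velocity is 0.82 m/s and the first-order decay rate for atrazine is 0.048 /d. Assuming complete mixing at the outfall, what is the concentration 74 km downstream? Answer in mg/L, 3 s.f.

0.0111 mg/L

120 L/s = 0.12 m³/s.
9.5 µg/L = 0.0095 mg/L.
After complete mixing, C₀ = (0.12·0.12 + 5.99·0.0095) / 6.11 = 0.01167 mg/L.
Travel time t = 7.4e+04 m / 0.82 m/s = 9.024e+04 s = 1.044 d.
C = 0.01167·exp(−0.048·1.044) = 0.01167·0.9511 = 0.0111 mg/L.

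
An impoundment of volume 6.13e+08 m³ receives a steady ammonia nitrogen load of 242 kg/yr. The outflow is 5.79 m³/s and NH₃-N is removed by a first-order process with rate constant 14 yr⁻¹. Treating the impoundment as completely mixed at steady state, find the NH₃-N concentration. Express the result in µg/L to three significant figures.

0.0276 µg/L

Outflow Q = 5.79 m³/s × 3.156e+07 s/yr = 1.827e+08 m³/yr.
Steady-state CSTR mass balance: W = Q·C + k·V·C, so C = W/(Q + kV).
Q + kV = 1.827e+08 + 14·6.13e+08 = 8.765e+09 m³/yr.
C = 242/8.765e+09 = 2.761e-08 kg/m³ = 2.761e-05 mg/L = 0.02761 µg/L.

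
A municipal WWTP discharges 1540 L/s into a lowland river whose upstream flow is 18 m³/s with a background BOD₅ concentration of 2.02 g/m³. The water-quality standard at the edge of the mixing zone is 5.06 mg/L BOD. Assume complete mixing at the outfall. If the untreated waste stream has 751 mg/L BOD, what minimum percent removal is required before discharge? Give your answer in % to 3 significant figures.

1540 L/s = 1.54 m³/s.
Mass balance: 5.06·19.54 = 1.54·Cₑ + 18·2.02.
Cₑ = (98.87 − 36.36) / 1.54 = 40.59 mg/L.
Required removal = 1 − 40.59/751 = 94.59 %.

94.6 %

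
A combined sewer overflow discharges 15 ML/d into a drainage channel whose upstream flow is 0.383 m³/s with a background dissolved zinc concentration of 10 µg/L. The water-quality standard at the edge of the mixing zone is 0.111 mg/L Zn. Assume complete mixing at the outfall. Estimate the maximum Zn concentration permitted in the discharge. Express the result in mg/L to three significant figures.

15 ML/d = 0.1736 m³/s.
10 µg/L = 0.01 mg/L.
Mass balance: 0.111·0.5566 = 0.1736·Cₑ + 0.383·0.01.
Cₑ = (0.06178 − 0.00383) / 0.1736 = 0.3338 mg/L.

0.334 mg/L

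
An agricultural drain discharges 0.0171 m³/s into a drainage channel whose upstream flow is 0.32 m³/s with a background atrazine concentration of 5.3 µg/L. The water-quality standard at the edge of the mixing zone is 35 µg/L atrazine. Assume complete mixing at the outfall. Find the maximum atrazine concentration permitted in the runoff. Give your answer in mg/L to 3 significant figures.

5.3 µg/L = 0.0053 mg/L.
35 µg/L = 0.035 mg/L.
Mass balance: 0.035·0.3371 = 0.0171·Cₑ + 0.32·0.0053.
Cₑ = (0.0118 − 0.001696) / 0.0171 = 0.5908 mg/L.

0.591 mg/L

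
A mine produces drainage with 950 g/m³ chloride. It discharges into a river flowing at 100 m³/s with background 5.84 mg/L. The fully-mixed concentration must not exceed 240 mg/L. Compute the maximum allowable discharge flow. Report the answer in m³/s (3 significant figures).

33.0 m³/s

Mass balance at complete mixing: C_std·(Q_w + Q_r) = Q_w·C_e + Q_r·C_b.
Rearranging, Q_w = Q_r·(C_std − C_b)/(C_e − C_std) = 100·(240 − 5.84) / (950 − 240) = 32.98 m³/s.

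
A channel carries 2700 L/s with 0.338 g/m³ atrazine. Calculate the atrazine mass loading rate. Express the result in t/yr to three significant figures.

2700 L/s = 2.7 m³/s.
Mass flux = Q·C = 2.7 m³/s × 0.338 g/m³ = 0.9126 g/s.
= 0.9126 g/s × 31.56 = 28.8 t/yr.

28.8 t/yr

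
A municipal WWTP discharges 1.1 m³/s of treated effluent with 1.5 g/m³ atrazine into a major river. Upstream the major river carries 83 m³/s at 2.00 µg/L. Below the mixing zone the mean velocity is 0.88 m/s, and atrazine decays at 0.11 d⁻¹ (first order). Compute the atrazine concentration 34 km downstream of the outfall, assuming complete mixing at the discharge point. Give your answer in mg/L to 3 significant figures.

2.00 µg/L = 0.002 mg/L.
After complete mixing, C₀ = (1.1·1.5 + 83·0.002) / 84.1 = 0.02159 mg/L.
Travel time t = 3.4e+04 m / 0.88 m/s = 3.864e+04 s = 0.4472 d.
C = 0.02159·exp(−0.11·0.4472) = 0.02159·0.952 = 0.02056 mg/L.

0.0206 mg/L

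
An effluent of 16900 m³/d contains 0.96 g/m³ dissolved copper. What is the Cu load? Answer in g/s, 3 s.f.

16900 m³/d = 0.1956 m³/s.
Mass flux = Q·C = 0.1956 m³/s × 0.96 g/m³ = 0.1878 g/s.

0.188 g/s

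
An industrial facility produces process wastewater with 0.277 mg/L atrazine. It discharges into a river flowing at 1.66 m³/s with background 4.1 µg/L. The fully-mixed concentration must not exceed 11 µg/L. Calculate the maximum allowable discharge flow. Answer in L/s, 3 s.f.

4.1 µg/L = 0.0041 mg/L.
11 µg/L = 0.011 mg/L.
Mass balance at complete mixing: C_std·(Q_w + Q_r) = Q_w·C_e + Q_r·C_b.
Rearranging, Q_w = Q_r·(C_std − C_b)/(C_e − C_std) = 1.66·(0.011 − 0.0041) / (0.277 − 0.011) = 0.04306 m³/s.
= 43.06 L/s.

43.1 L/s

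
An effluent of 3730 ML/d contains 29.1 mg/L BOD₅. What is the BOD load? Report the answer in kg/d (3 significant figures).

109000 kg/d

3730 ML/d = 43.17 m³/s.
Mass flux = Q·C = 43.17 m³/s × 29.1 g/m³ = 1256 g/s.
= 1256 g/s × 86.4 = 1.085e+05 kg/d.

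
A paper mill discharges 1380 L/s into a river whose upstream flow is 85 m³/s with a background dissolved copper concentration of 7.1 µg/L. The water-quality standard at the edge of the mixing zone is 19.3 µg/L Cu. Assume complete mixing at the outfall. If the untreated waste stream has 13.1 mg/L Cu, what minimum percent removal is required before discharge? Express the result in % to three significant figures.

94.1 %

1380 L/s = 1.38 m³/s.
7.1 µg/L = 0.0071 mg/L.
19.3 µg/L = 0.0193 mg/L.
Mass balance: 0.0193·86.38 = 1.38·Cₑ + 85·0.0071.
Cₑ = (1.667 − 0.6035) / 1.38 = 0.7707 mg/L.
Required removal = 1 − 0.7707/13.1 = 94.12 %.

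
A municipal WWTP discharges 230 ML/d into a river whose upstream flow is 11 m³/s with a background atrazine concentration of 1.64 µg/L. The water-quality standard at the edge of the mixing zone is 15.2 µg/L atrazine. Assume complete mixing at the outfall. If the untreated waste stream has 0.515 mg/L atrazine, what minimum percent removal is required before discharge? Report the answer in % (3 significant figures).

230 ML/d = 2.662 m³/s.
1.64 µg/L = 0.00164 mg/L.
15.2 µg/L = 0.0152 mg/L.
Mass balance: 0.0152·13.66 = 2.662·Cₑ + 11·0.00164.
Cₑ = (0.2077 − 0.01804) / 2.662 = 0.07123 mg/L.
Required removal = 1 − 0.07123/0.515 = 86.17 %.

86.2 %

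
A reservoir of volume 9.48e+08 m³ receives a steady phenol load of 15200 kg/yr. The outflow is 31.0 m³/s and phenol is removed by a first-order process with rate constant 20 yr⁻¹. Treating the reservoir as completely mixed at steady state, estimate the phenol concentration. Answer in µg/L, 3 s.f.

Outflow Q = 31.0 m³/s × 3.156e+07 s/yr = 9.783e+08 m³/yr.
Steady-state CSTR mass balance: W = Q·C + k·V·C, so C = W/(Q + kV).
Q + kV = 9.783e+08 + 20·9.48e+08 = 1.994e+10 m³/yr.
C = 15200/1.994e+10 = 7.624e-07 kg/m³ = 0.0007624 mg/L = 0.7624 µg/L.

0.762 µg/L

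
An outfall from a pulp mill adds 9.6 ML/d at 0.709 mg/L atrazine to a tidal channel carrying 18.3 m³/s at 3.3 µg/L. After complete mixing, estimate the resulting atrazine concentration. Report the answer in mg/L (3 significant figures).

9.6 ML/d = 0.1111 m³/s.
3.3 µg/L = 0.0033 mg/L.
Flow-weighted mixing gives C = (0.1111·0.709 + 18.3·0.0033) / (0.1111 + 18.3) = 0.1392/18.41 = 0.007559 mg/L.

0.00756 mg/L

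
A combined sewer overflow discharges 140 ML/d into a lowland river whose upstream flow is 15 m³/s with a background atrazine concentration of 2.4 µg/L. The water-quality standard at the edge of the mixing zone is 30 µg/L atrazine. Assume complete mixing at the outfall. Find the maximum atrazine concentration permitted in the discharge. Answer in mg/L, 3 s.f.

0.285 mg/L

140 ML/d = 1.62 m³/s.
2.4 µg/L = 0.0024 mg/L.
30 µg/L = 0.03 mg/L.
Mass balance: 0.03·16.62 = 1.62·Cₑ + 15·0.0024.
Cₑ = (0.4986 − 0.036) / 1.62 = 0.2855 mg/L.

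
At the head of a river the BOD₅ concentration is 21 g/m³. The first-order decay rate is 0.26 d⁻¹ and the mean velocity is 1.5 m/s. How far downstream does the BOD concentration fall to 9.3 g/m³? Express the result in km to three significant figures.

406 km

From C = C₀·e^(−kt), t = ln(C₀/C)/k = ln(21/9.3)/0.26 = 0.8145/0.26 = 3.133 d.
Distance = v·t = 1.5 m/s × 2.707e+05 s = 4.06e+05 m = 406 km.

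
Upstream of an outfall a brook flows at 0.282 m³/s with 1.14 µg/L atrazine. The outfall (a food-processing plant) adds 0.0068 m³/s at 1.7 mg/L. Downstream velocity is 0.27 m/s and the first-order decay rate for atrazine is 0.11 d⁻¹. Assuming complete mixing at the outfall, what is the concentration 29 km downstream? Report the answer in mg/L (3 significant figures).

1.14 µg/L = 0.00114 mg/L.
After complete mixing, C₀ = (0.0068·1.7 + 0.282·0.00114) / 0.2888 = 0.04114 mg/L.
Travel time t = 2.9e+04 m / 0.27 m/s = 1.074e+05 s = 1.243 d.
C = 0.04114·exp(−0.11·1.243) = 0.04114·0.8722 = 0.03588 mg/L.

0.0359 mg/L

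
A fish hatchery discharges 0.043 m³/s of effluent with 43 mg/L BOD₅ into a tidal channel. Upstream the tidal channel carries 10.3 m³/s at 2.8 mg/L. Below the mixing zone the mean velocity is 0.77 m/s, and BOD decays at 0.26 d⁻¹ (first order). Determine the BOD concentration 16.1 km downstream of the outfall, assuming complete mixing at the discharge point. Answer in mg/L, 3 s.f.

2.79 mg/L

After complete mixing, C₀ = (0.043·43 + 10.3·2.8) / 10.34 = 2.967 mg/L.
Travel time t = 1.61e+04 m / 0.77 m/s = 2.091e+04 s = 0.242 d.
C = 2.967·exp(−0.26·0.242) = 2.967·0.939 = 2.786 mg/L.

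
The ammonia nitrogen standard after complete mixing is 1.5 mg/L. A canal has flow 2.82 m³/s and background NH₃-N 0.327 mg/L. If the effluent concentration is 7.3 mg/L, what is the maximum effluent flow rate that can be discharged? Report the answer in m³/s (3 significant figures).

0.570 m³/s

Mass balance at complete mixing: C_std·(Q_w + Q_r) = Q_w·C_e + Q_r·C_b.
Rearranging, Q_w = Q_r·(C_std − C_b)/(C_e − C_std) = 2.82·(1.5 − 0.327) / (7.3 − 1.5) = 0.5703 m³/s.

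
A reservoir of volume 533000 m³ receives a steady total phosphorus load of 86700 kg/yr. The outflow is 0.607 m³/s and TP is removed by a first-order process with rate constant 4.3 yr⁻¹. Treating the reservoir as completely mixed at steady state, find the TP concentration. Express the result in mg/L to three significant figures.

Outflow Q = 0.607 m³/s × 3.156e+07 s/yr = 1.916e+07 m³/yr.
Steady-state CSTR mass balance: W = Q·C + k·V·C, so C = W/(Q + kV).
Q + kV = 1.916e+07 + 4.3·533000 = 2.145e+07 m³/yr.
C = 86700/2.145e+07 = 0.004042 kg/m³ = 4.042 mg/L.

4.04 mg/L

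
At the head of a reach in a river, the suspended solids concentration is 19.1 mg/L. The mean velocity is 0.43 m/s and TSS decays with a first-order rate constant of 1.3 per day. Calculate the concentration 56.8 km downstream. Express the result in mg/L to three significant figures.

Travel time t = 56.8 km / 0.43 m/s = 5.68e+04/0.43 = 1.321e+05 s = 1.529 d.
First-order decay: C = 19.1·exp(−1.3·1.529) = 19.1·0.137 = 2.617 mg/L.

2.62 mg/L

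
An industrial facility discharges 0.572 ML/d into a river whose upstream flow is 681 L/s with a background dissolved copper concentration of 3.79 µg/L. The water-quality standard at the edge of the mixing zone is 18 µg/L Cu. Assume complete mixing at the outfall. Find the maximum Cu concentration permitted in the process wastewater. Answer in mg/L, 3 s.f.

1.48 mg/L

0.572 ML/d = 0.00662 m³/s.
681 L/s = 0.681 m³/s.
3.79 µg/L = 0.00379 mg/L.
18 µg/L = 0.018 mg/L.
Mass balance: 0.018·0.6876 = 0.00662·Cₑ + 0.681·0.00379.
Cₑ = (0.01238 − 0.002581) / 0.00662 = 1.48 mg/L.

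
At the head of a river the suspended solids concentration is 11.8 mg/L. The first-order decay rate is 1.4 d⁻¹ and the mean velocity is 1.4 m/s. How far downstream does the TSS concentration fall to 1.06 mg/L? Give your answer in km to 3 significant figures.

From C = C₀·e^(−kt), t = ln(C₀/C)/k = ln(11.8/1.06)/1.4 = 2.41/1.4 = 1.721 d.
Distance = v·t = 1.4 m/s × 1.487e+05 s = 2.082e+05 m = 208.2 km.

208 km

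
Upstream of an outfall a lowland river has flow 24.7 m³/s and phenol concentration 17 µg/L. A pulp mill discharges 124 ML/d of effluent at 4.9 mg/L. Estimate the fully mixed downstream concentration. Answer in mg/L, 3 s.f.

124 ML/d = 1.435 m³/s.
17 µg/L = 0.017 mg/L.
Conservation of mass across the mixing zone: C = (1.435·4.9 + 24.7·0.017) / (1.435 + 24.7) = 7.452/26.14 = 0.2851 mg/L.

0.285 mg/L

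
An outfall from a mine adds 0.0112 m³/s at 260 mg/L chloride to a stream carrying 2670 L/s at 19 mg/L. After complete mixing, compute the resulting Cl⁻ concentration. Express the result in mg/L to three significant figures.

2670 L/s = 2.67 m³/s.
Conservation of mass across the mixing zone: C = (0.0112·260 + 2.67·19) / (0.0112 + 2.67) = 53.64/2.681 = 20.01 mg/L.

20.0 mg/L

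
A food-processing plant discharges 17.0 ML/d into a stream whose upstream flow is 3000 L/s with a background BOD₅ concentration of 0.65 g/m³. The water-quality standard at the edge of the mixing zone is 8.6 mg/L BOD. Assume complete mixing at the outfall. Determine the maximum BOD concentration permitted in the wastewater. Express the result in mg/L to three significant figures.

130 mg/L

17.0 ML/d = 0.1968 m³/s.
3000 L/s = 3 m³/s.
Mass balance: 8.6·3.197 = 0.1968·Cₑ + 3·0.65.
Cₑ = (27.49 − 1.95) / 0.1968 = 129.8 mg/L.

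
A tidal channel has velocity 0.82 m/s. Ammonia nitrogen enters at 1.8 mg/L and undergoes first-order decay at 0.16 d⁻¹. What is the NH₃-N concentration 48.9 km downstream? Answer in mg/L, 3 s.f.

Travel time t = 48.9 km / 0.82 m/s = 4.89e+04/0.82 = 5.963e+04 s = 0.6902 d.
First-order decay: C = 1.8·exp(−0.16·0.6902) = 1.8·0.8954 = 1.612 mg/L.

1.61 mg/L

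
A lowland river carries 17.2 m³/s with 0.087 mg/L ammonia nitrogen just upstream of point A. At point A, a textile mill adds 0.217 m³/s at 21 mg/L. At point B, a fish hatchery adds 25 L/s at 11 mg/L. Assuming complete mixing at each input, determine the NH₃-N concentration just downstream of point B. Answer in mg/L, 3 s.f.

After input A: C = (17.2·0.087 + 0.217·21) / 17.42 = 0.3476 mg/L.
25 L/s = 0.025 m³/s.
After input B: C = (17.42·0.3476 + 0.025·11) / 17.44 = 0.3628 mg/L.

0.363 mg/L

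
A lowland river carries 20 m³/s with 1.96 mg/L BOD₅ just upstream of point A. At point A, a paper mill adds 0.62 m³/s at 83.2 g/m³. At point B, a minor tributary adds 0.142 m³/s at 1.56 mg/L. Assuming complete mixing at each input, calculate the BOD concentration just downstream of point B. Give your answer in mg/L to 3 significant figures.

4.38 mg/L

After input A: C = (20·1.96 + 0.62·83.2) / 20.62 = 4.403 mg/L.
After input B: C = (20.62·4.403 + 0.142·1.56) / 20.76 = 4.383 mg/L.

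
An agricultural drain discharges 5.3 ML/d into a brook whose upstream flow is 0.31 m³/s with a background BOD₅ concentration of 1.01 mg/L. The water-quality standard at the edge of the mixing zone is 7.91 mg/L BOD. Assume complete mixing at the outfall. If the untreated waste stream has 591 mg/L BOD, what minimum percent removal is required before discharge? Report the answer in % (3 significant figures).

92.8 %

5.3 ML/d = 0.06134 m³/s.
Mass balance: 7.91·0.3713 = 0.06134·Cₑ + 0.31·1.01.
Cₑ = (2.937 − 0.3131) / 0.06134 = 42.78 mg/L.
Required removal = 1 − 42.78/591 = 92.76 %.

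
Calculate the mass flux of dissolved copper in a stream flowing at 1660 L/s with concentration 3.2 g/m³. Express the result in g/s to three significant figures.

5.31 g/s

1660 L/s = 1.66 m³/s.
Mass flux = Q·C = 1.66 m³/s × 3.2 g/m³ = 5.312 g/s.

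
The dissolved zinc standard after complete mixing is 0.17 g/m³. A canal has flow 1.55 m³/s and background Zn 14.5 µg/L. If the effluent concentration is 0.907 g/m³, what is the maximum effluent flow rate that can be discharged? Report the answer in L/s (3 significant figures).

14.5 µg/L = 0.0145 mg/L.
Mass balance at complete mixing: C_std·(Q_w + Q_r) = Q_w·C_e + Q_r·C_b.
Rearranging, Q_w = Q_r·(C_std − C_b)/(C_e − C_std) = 1.55·(0.17 − 0.0145) / (0.907 − 0.17) = 0.327 m³/s.
= 327 L/s.

327 L/s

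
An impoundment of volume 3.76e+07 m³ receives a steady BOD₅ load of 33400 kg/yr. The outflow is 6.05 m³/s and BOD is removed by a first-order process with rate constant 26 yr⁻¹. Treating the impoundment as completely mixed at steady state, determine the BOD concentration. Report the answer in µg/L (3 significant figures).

Outflow Q = 6.05 m³/s × 3.156e+07 s/yr = 1.909e+08 m³/yr.
Steady-state CSTR mass balance: W = Q·C + k·V·C, so C = W/(Q + kV).
Q + kV = 1.909e+08 + 26·3.76e+07 = 1.169e+09 m³/yr.
C = 33400/1.169e+09 = 2.858e-05 kg/m³ = 0.02858 mg/L = 28.58 µg/L.

28.6 µg/L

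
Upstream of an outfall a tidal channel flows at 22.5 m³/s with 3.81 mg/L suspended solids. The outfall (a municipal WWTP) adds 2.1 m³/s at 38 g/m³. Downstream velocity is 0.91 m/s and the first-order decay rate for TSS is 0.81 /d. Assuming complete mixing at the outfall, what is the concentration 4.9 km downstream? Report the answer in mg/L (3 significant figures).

After complete mixing, C₀ = (2.1·38 + 22.5·3.81) / 24.6 = 6.729 mg/L.
Travel time t = 4900 m / 0.91 m/s = 5385 s = 0.06232 d.
C = 6.729·exp(−0.81·0.06232) = 6.729·0.9508 = 6.397 mg/L.

6.40 mg/L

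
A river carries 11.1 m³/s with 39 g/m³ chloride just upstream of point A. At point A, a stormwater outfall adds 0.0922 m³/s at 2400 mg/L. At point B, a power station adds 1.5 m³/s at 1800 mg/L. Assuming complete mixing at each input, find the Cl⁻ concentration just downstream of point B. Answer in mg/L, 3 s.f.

After input A: C = (11.1·39 + 0.0922·2400) / 11.19 = 58.45 mg/L.
After input B: C = (11.19·58.45 + 1.5·1800) / 12.69 = 264.3 mg/L.

264 mg/L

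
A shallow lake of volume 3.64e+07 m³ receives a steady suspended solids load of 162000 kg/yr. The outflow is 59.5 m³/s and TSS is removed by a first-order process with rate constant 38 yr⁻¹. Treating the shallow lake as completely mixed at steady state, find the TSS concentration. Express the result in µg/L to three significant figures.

49.7 µg/L

Outflow Q = 59.5 m³/s × 3.156e+07 s/yr = 1.878e+09 m³/yr.
Steady-state CSTR mass balance: W = Q·C + k·V·C, so C = W/(Q + kV).
Q + kV = 1.878e+09 + 38·3.64e+07 = 3.261e+09 m³/yr.
C = 162000/3.261e+09 = 4.968e-05 kg/m³ = 0.04968 mg/L = 49.68 µg/L.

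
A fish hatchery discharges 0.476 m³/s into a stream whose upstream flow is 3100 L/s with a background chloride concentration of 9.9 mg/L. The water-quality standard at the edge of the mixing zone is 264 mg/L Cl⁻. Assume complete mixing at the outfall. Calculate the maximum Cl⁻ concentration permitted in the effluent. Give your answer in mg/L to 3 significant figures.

3100 L/s = 3.1 m³/s.
Mass balance: 264·3.576 = 0.476·Cₑ + 3.1·9.9.
Cₑ = (944.1 − 30.69) / 0.476 = 1919 mg/L.

1920 mg/L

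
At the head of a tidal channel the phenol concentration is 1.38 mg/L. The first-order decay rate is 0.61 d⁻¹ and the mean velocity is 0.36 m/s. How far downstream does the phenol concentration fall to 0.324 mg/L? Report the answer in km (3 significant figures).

From C = C₀·e^(−kt), t = ln(C₀/C)/k = ln(1.38/0.324)/0.61 = 1.449/0.61 = 2.376 d.
Distance = v·t = 0.36 m/s × 2.052e+05 s = 7.389e+04 m = 73.89 km.

73.9 km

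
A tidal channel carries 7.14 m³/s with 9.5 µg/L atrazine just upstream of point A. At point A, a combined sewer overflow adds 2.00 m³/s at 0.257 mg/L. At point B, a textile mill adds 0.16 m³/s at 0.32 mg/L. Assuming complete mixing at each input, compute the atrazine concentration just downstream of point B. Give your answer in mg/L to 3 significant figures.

9.5 µg/L = 0.0095 mg/L.
After input A: C = (7.14·0.0095 + 2·0.257) / 9.14 = 0.06366 mg/L.
After input B: C = (9.14·0.06366 + 0.16·0.32) / 9.3 = 0.06807 mg/L.

0.0681 mg/L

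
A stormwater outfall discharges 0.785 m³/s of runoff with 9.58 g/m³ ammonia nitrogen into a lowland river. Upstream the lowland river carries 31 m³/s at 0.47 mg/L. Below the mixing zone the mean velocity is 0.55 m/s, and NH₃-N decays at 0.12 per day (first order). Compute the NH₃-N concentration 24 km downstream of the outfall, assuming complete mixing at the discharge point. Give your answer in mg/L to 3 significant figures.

0.654 mg/L

After complete mixing, C₀ = (0.785·9.58 + 31·0.47) / 31.79 = 0.695 mg/L.
Travel time t = 2.4e+04 m / 0.55 m/s = 4.364e+04 s = 0.5051 d.
C = 0.695·exp(−0.12·0.5051) = 0.695·0.9412 = 0.6541 mg/L.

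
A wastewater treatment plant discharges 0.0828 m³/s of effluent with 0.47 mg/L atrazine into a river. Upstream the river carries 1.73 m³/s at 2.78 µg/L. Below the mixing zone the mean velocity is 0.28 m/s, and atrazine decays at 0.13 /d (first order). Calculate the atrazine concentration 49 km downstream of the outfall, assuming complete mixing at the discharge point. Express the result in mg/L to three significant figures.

0.0185 mg/L

2.78 µg/L = 0.00278 mg/L.
After complete mixing, C₀ = (0.0828·0.47 + 1.73·0.00278) / 1.813 = 0.02412 mg/L.
Travel time t = 4.9e+04 m / 0.28 m/s = 1.75e+05 s = 2.025 d.
C = 0.02412·exp(−0.13·2.025) = 0.02412·0.7685 = 0.01854 mg/L.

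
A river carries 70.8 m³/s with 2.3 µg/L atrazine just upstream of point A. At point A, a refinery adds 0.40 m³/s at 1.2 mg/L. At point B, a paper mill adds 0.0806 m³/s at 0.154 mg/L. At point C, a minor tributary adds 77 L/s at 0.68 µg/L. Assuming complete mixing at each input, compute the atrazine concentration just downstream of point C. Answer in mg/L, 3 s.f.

0.00918 mg/L

2.3 µg/L = 0.0023 mg/L.
After input A: C = (70.8·0.0023 + 0.4·1.2) / 71.2 = 0.009029 mg/L.
After input B: C = (71.2·0.009029 + 0.0806·0.154) / 71.28 = 0.009193 mg/L.
77 L/s = 0.077 m³/s.
0.68 µg/L = 0.00068 mg/L.
After input C: C = (71.28·0.009193 + 0.077·0.00068) / 71.36 = 0.009183 mg/L.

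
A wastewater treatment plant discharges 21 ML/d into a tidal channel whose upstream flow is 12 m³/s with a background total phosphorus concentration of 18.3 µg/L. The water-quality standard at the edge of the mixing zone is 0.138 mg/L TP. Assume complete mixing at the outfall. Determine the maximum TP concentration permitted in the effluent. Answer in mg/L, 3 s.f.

6.05 mg/L

21 ML/d = 0.2431 m³/s.
18.3 µg/L = 0.0183 mg/L.
Mass balance: 0.138·12.24 = 0.2431·Cₑ + 12·0.0183.
Cₑ = (1.69 − 0.2196) / 0.2431 = 6.048 mg/L.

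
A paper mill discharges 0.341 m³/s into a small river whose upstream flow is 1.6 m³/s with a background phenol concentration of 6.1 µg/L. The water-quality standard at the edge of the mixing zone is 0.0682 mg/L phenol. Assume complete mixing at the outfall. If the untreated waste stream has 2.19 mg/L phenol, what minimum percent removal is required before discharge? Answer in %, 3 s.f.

6.1 µg/L = 0.0061 mg/L.
Mass balance: 0.0682·1.941 = 0.341·Cₑ + 1.6·0.0061.
Cₑ = (0.1324 − 0.00976) / 0.341 = 0.3596 mg/L.
Required removal = 1 − 0.3596/2.19 = 83.58 %.

83.6 %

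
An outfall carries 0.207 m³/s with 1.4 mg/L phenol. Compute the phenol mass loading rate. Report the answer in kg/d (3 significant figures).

Mass flux = Q·C = 0.207 m³/s × 1.4 g/m³ = 0.2898 g/s.
= 0.2898 g/s × 86.4 = 25.04 kg/d.

25.0 kg/d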